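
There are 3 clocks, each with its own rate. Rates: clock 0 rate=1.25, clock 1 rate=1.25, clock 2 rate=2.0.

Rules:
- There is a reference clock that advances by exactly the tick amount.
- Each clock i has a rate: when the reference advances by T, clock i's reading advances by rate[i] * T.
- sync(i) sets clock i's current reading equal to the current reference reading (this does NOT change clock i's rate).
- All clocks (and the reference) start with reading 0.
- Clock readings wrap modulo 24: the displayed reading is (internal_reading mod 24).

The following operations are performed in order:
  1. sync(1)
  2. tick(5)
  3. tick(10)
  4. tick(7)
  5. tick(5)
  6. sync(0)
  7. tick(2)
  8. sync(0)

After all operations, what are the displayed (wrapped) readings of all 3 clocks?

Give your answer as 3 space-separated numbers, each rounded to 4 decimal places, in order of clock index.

Answer: 5.0000 12.2500 10.0000

Derivation:
After op 1 sync(1): ref=0.0000 raw=[0.0000 0.0000 0.0000]
After op 2 tick(5): ref=5.0000 raw=[6.2500 6.2500 10.0000]
After op 3 tick(10): ref=15.0000 raw=[18.7500 18.7500 30.0000]
After op 4 tick(7): ref=22.0000 raw=[27.5000 27.5000 44.0000]
After op 5 tick(5): ref=27.0000 raw=[33.7500 33.7500 54.0000]
After op 6 sync(0): ref=27.0000 raw=[27.0000 33.7500 54.0000]
After op 7 tick(2): ref=29.0000 raw=[29.5000 36.2500 58.0000]
After op 8 sync(0): ref=29.0000 raw=[29.0000 36.2500 58.0000]
Wrap final raw readings (mod 24): 29.0000 mod 24 = 5.0000; 36.2500 mod 24 = 12.2500; 58.0000 mod 24 = 10.0000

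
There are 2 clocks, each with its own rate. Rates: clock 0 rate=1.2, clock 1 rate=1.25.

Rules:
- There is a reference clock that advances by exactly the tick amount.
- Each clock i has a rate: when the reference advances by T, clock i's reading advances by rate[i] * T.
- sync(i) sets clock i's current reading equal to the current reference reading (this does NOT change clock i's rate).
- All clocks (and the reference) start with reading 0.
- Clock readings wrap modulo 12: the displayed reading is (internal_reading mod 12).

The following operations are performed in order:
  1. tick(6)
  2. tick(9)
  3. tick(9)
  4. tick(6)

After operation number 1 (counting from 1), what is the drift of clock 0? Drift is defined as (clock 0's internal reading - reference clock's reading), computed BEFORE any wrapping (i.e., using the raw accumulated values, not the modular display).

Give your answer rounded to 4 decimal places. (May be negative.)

After op 1 tick(6): ref=6.0000 raw=[7.2000 7.5000]
Drift of clock 0 after op 1: 7.2000 - 6.0000 = 1.2000

Answer: 1.2000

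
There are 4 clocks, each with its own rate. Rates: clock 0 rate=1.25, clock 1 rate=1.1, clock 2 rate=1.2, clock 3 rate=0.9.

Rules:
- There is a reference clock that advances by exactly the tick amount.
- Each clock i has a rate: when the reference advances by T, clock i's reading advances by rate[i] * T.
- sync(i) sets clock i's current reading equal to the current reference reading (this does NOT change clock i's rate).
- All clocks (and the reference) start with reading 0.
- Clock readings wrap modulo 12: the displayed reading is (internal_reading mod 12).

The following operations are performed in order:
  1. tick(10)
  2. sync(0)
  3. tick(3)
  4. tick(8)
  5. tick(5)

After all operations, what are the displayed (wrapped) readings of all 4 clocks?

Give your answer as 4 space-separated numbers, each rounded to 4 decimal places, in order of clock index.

After op 1 tick(10): ref=10.0000 raw=[12.5000 11.0000 12.0000 9.0000]
After op 2 sync(0): ref=10.0000 raw=[10.0000 11.0000 12.0000 9.0000]
After op 3 tick(3): ref=13.0000 raw=[13.7500 14.3000 15.6000 11.7000]
After op 4 tick(8): ref=21.0000 raw=[23.7500 23.1000 25.2000 18.9000]
After op 5 tick(5): ref=26.0000 raw=[30.0000 28.6000 31.2000 23.4000]
Wrap final raw readings (mod 12): 30.0000 mod 12 = 6.0000; 28.6000 mod 12 = 4.6000; 31.2000 mod 12 = 7.2000; 23.4000 mod 12 = 11.4000

Answer: 6.0000 4.6000 7.2000 11.4000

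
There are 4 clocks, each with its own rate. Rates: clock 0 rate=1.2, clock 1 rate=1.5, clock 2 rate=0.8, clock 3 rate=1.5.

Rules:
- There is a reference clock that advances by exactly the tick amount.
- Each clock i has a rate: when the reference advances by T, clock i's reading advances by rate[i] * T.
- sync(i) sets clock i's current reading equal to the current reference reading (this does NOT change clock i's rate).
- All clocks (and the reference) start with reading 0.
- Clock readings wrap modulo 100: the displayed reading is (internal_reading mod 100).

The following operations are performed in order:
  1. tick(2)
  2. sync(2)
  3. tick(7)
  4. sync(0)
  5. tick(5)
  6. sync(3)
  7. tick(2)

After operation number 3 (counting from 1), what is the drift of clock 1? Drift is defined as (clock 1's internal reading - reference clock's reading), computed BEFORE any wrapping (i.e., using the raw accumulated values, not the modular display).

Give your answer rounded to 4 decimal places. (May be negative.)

Answer: 4.5000

Derivation:
After op 1 tick(2): ref=2.0000 raw=[2.4000 3.0000 1.6000 3.0000]
After op 2 sync(2): ref=2.0000 raw=[2.4000 3.0000 2.0000 3.0000]
After op 3 tick(7): ref=9.0000 raw=[10.8000 13.5000 7.6000 13.5000]
Drift of clock 1 after op 3: 13.5000 - 9.0000 = 4.5000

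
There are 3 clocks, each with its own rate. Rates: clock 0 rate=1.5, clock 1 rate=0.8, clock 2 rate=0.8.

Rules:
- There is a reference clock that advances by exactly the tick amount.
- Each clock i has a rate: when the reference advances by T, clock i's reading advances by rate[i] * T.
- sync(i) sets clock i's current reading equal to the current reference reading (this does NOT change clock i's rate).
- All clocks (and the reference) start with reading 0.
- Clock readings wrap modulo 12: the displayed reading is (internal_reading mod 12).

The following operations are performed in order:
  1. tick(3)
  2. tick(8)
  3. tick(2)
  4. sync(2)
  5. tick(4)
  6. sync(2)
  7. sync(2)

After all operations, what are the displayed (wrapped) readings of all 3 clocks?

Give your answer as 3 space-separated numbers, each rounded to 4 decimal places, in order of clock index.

After op 1 tick(3): ref=3.0000 raw=[4.5000 2.4000 2.4000]
After op 2 tick(8): ref=11.0000 raw=[16.5000 8.8000 8.8000]
After op 3 tick(2): ref=13.0000 raw=[19.5000 10.4000 10.4000]
After op 4 sync(2): ref=13.0000 raw=[19.5000 10.4000 13.0000]
After op 5 tick(4): ref=17.0000 raw=[25.5000 13.6000 16.2000]
After op 6 sync(2): ref=17.0000 raw=[25.5000 13.6000 17.0000]
After op 7 sync(2): ref=17.0000 raw=[25.5000 13.6000 17.0000]
Wrap final raw readings (mod 12): 25.5000 mod 12 = 1.5000; 13.6000 mod 12 = 1.6000; 17.0000 mod 12 = 5.0000

Answer: 1.5000 1.6000 5.0000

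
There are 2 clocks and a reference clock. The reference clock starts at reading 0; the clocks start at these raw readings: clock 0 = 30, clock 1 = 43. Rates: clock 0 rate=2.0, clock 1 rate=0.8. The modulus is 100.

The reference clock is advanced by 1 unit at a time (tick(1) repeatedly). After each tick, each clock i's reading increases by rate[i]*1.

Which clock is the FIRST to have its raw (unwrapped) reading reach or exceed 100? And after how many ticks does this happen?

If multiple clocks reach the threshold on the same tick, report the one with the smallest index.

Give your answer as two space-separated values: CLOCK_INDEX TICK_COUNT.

clock 0: start=30, rate=2.0, needs 100-30 = 70; ticks = ceil(70/2.0) = ceil(35.0000) = 35; reading at tick 35 = 30 + 2.0*35 = 100.0000
clock 1: start=43, rate=0.8, needs 100-43 = 57; ticks = ceil(57/0.8) = ceil(71.2500) = 72; reading at tick 72 = 43 + 0.8*72 = 100.6000
Minimum tick count = 35; winners = [0]; smallest index = 0

Answer: 0 35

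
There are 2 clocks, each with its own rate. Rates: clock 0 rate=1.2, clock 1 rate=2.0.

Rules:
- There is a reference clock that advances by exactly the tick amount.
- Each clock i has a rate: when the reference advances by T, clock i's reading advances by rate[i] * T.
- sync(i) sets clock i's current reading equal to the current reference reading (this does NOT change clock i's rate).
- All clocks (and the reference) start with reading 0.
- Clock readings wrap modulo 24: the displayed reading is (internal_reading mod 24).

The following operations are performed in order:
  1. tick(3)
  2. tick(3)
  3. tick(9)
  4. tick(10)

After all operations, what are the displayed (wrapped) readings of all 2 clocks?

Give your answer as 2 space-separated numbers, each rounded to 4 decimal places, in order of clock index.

After op 1 tick(3): ref=3.0000 raw=[3.6000 6.0000]
After op 2 tick(3): ref=6.0000 raw=[7.2000 12.0000]
After op 3 tick(9): ref=15.0000 raw=[18.0000 30.0000]
After op 4 tick(10): ref=25.0000 raw=[30.0000 50.0000]
Wrap final raw readings (mod 24): 30.0000 mod 24 = 6.0000; 50.0000 mod 24 = 2.0000

Answer: 6.0000 2.0000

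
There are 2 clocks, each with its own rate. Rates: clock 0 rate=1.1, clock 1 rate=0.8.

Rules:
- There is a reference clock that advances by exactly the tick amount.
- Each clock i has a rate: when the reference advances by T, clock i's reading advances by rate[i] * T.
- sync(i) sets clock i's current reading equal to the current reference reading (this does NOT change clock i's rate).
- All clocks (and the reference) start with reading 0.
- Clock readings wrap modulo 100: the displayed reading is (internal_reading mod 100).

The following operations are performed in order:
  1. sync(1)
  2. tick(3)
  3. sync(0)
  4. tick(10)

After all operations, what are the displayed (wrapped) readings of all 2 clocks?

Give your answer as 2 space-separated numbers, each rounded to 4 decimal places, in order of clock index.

Answer: 14.0000 10.4000

Derivation:
After op 1 sync(1): ref=0.0000 raw=[0.0000 0.0000]
After op 2 tick(3): ref=3.0000 raw=[3.3000 2.4000]
After op 3 sync(0): ref=3.0000 raw=[3.0000 2.4000]
After op 4 tick(10): ref=13.0000 raw=[14.0000 10.4000]
Wrap final raw readings (mod 100): 14.0000 mod 100 = 14.0000; 10.4000 mod 100 = 10.4000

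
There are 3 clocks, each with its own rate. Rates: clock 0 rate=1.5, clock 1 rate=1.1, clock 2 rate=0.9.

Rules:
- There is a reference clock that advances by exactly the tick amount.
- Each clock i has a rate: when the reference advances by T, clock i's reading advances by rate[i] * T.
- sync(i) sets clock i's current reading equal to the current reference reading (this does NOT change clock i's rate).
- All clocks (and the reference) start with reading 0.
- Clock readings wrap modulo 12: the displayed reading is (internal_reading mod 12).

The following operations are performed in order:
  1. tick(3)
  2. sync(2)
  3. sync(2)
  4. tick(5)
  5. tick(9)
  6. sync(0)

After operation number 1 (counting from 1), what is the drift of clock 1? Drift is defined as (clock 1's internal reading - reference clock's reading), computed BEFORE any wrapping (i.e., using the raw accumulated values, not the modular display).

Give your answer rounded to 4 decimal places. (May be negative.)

After op 1 tick(3): ref=3.0000 raw=[4.5000 3.3000 2.7000]
Drift of clock 1 after op 1: 3.3000 - 3.0000 = 0.3000

Answer: 0.3000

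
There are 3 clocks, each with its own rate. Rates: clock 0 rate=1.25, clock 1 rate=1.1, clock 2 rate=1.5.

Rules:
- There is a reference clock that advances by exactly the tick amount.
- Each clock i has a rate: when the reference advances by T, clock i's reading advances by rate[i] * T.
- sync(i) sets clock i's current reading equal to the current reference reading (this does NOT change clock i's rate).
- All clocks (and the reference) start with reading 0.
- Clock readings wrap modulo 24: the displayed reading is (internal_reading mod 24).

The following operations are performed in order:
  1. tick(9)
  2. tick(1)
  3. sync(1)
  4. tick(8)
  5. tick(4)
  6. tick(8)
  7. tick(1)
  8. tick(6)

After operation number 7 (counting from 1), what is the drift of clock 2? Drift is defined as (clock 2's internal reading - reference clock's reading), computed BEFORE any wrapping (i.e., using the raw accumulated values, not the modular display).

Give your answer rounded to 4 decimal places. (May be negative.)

After op 1 tick(9): ref=9.0000 raw=[11.2500 9.9000 13.5000]
After op 2 tick(1): ref=10.0000 raw=[12.5000 11.0000 15.0000]
After op 3 sync(1): ref=10.0000 raw=[12.5000 10.0000 15.0000]
After op 4 tick(8): ref=18.0000 raw=[22.5000 18.8000 27.0000]
After op 5 tick(4): ref=22.0000 raw=[27.5000 23.2000 33.0000]
After op 6 tick(8): ref=30.0000 raw=[37.5000 32.0000 45.0000]
After op 7 tick(1): ref=31.0000 raw=[38.7500 33.1000 46.5000]
Drift of clock 2 after op 7: 46.5000 - 31.0000 = 15.5000

Answer: 15.5000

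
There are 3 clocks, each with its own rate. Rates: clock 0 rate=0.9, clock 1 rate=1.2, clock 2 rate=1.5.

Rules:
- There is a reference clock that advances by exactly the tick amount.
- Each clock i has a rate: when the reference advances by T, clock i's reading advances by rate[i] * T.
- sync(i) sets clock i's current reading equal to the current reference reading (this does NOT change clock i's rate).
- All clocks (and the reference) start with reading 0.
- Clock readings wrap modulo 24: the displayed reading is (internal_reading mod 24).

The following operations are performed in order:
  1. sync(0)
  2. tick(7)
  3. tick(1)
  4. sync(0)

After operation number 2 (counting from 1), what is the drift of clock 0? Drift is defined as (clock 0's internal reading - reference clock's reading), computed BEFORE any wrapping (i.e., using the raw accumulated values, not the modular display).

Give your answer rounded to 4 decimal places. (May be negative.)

Answer: -0.7000

Derivation:
After op 1 sync(0): ref=0.0000 raw=[0.0000 0.0000 0.0000]
After op 2 tick(7): ref=7.0000 raw=[6.3000 8.4000 10.5000]
Drift of clock 0 after op 2: 6.3000 - 7.0000 = -0.7000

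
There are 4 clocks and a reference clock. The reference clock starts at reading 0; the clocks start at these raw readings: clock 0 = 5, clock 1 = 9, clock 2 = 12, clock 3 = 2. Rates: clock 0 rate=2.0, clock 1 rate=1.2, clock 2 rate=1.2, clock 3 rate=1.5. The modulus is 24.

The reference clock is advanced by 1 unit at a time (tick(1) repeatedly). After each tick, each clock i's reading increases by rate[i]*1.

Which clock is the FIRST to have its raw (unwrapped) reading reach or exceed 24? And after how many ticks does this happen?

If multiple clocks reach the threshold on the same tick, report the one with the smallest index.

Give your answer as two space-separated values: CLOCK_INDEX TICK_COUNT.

clock 0: start=5, rate=2.0, needs 24-5 = 19; ticks = ceil(19/2.0) = ceil(9.5000) = 10; reading at tick 10 = 5 + 2.0*10 = 25.0000
clock 1: start=9, rate=1.2, needs 24-9 = 15; ticks = ceil(15/1.2) = ceil(12.5000) = 13; reading at tick 13 = 9 + 1.2*13 = 24.6000
clock 2: start=12, rate=1.2, needs 24-12 = 12; ticks = ceil(12/1.2) = ceil(10.0000) = 10; reading at tick 10 = 12 + 1.2*10 = 24.0000
clock 3: start=2, rate=1.5, needs 24-2 = 22; ticks = ceil(22/1.5) = ceil(14.6667) = 15; reading at tick 15 = 2 + 1.5*15 = 24.5000
Minimum tick count = 10; winners = [0, 2]; smallest index = 0

Answer: 0 10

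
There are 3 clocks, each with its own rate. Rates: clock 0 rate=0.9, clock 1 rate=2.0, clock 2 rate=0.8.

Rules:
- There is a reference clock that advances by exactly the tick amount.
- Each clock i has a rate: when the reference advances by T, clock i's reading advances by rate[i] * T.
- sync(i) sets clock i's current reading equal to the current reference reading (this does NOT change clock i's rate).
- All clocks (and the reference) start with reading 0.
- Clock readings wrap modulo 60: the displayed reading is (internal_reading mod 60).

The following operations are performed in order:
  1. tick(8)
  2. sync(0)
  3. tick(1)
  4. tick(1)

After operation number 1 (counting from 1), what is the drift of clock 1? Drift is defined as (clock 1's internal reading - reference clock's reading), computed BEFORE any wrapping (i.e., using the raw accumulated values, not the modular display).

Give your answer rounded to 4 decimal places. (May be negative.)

Answer: 8.0000

Derivation:
After op 1 tick(8): ref=8.0000 raw=[7.2000 16.0000 6.4000]
Drift of clock 1 after op 1: 16.0000 - 8.0000 = 8.0000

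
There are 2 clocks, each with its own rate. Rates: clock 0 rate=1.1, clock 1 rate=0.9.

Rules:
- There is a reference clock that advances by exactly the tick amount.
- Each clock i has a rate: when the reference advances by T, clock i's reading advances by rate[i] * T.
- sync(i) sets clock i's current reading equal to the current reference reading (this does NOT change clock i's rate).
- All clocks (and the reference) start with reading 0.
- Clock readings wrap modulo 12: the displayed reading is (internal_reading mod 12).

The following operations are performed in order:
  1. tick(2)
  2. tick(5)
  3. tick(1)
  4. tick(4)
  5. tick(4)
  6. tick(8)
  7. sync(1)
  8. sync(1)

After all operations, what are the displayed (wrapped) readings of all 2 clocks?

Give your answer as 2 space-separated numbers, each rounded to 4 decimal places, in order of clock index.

After op 1 tick(2): ref=2.0000 raw=[2.2000 1.8000]
After op 2 tick(5): ref=7.0000 raw=[7.7000 6.3000]
After op 3 tick(1): ref=8.0000 raw=[8.8000 7.2000]
After op 4 tick(4): ref=12.0000 raw=[13.2000 10.8000]
After op 5 tick(4): ref=16.0000 raw=[17.6000 14.4000]
After op 6 tick(8): ref=24.0000 raw=[26.4000 21.6000]
After op 7 sync(1): ref=24.0000 raw=[26.4000 24.0000]
After op 8 sync(1): ref=24.0000 raw=[26.4000 24.0000]
Wrap final raw readings (mod 12): 26.4000 mod 12 = 2.4000; 24.0000 mod 12 = 0.0000

Answer: 2.4000 0.0000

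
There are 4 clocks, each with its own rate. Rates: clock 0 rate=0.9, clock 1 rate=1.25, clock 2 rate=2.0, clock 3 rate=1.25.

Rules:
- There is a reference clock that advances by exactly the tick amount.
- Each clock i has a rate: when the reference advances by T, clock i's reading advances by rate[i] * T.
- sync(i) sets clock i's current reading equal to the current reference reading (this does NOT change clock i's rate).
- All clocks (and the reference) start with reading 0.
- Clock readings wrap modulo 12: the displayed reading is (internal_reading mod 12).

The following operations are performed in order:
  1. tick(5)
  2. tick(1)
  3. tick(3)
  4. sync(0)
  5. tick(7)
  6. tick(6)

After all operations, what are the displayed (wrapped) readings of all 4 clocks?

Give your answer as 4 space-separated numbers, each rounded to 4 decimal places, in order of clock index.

Answer: 8.7000 3.5000 8.0000 3.5000

Derivation:
After op 1 tick(5): ref=5.0000 raw=[4.5000 6.2500 10.0000 6.2500]
After op 2 tick(1): ref=6.0000 raw=[5.4000 7.5000 12.0000 7.5000]
After op 3 tick(3): ref=9.0000 raw=[8.1000 11.2500 18.0000 11.2500]
After op 4 sync(0): ref=9.0000 raw=[9.0000 11.2500 18.0000 11.2500]
After op 5 tick(7): ref=16.0000 raw=[15.3000 20.0000 32.0000 20.0000]
After op 6 tick(6): ref=22.0000 raw=[20.7000 27.5000 44.0000 27.5000]
Wrap final raw readings (mod 12): 20.7000 mod 12 = 8.7000; 27.5000 mod 12 = 3.5000; 44.0000 mod 12 = 8.0000; 27.5000 mod 12 = 3.5000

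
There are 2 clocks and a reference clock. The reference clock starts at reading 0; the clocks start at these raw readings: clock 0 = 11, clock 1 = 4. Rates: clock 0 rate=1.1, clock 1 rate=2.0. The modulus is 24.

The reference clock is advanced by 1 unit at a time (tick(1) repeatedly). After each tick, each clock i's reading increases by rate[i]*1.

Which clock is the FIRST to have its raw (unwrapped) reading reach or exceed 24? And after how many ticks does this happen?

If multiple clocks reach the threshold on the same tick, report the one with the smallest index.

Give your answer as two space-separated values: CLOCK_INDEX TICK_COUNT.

clock 0: start=11, rate=1.1, needs 24-11 = 13; ticks = ceil(13/1.1) = ceil(11.8182) = 12; reading at tick 12 = 11 + 1.1*12 = 24.2000
clock 1: start=4, rate=2.0, needs 24-4 = 20; ticks = ceil(20/2.0) = ceil(10.0000) = 10; reading at tick 10 = 4 + 2.0*10 = 24.0000
Minimum tick count = 10; winners = [1]; smallest index = 1

Answer: 1 10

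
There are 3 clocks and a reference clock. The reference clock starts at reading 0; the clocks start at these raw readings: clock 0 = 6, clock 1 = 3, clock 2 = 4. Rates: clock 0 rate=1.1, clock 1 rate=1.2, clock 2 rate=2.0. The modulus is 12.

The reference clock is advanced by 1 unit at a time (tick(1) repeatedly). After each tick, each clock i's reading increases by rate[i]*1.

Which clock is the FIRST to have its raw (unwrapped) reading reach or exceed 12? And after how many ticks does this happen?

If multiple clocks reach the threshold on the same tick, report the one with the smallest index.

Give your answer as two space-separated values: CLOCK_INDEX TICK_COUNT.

clock 0: start=6, rate=1.1, needs 12-6 = 6; ticks = ceil(6/1.1) = ceil(5.4545) = 6; reading at tick 6 = 6 + 1.1*6 = 12.6000
clock 1: start=3, rate=1.2, needs 12-3 = 9; ticks = ceil(9/1.2) = ceil(7.5000) = 8; reading at tick 8 = 3 + 1.2*8 = 12.6000
clock 2: start=4, rate=2.0, needs 12-4 = 8; ticks = ceil(8/2.0) = ceil(4.0000) = 4; reading at tick 4 = 4 + 2.0*4 = 12.0000
Minimum tick count = 4; winners = [2]; smallest index = 2

Answer: 2 4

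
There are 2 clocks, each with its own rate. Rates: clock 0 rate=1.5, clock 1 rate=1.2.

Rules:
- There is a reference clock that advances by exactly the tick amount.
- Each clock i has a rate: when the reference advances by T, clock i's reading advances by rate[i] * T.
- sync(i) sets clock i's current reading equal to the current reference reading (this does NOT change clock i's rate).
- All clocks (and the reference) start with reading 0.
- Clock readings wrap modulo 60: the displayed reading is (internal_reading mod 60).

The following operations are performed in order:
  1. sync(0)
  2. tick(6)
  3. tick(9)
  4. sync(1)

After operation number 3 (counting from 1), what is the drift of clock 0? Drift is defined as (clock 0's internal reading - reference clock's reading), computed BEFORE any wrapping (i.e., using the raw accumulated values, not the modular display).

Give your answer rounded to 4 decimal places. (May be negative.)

After op 1 sync(0): ref=0.0000 raw=[0.0000 0.0000]
After op 2 tick(6): ref=6.0000 raw=[9.0000 7.2000]
After op 3 tick(9): ref=15.0000 raw=[22.5000 18.0000]
Drift of clock 0 after op 3: 22.5000 - 15.0000 = 7.5000

Answer: 7.5000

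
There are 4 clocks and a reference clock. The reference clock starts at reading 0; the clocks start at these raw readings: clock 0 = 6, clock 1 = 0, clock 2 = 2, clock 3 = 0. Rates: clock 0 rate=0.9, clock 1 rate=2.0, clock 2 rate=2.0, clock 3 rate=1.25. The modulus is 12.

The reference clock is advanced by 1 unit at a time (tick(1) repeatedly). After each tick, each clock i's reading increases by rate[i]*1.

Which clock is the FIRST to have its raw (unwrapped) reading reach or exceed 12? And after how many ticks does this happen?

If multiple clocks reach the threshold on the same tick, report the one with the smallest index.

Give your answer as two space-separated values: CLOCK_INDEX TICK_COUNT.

Answer: 2 5

Derivation:
clock 0: start=6, rate=0.9, needs 12-6 = 6; ticks = ceil(6/0.9) = ceil(6.6667) = 7; reading at tick 7 = 6 + 0.9*7 = 12.3000
clock 1: start=0, rate=2.0, needs 12-0 = 12; ticks = ceil(12/2.0) = ceil(6.0000) = 6; reading at tick 6 = 0 + 2.0*6 = 12.0000
clock 2: start=2, rate=2.0, needs 12-2 = 10; ticks = ceil(10/2.0) = ceil(5.0000) = 5; reading at tick 5 = 2 + 2.0*5 = 12.0000
clock 3: start=0, rate=1.25, needs 12-0 = 12; ticks = ceil(12/1.25) = ceil(9.6000) = 10; reading at tick 10 = 0 + 1.25*10 = 12.5000
Minimum tick count = 5; winners = [2]; smallest index = 2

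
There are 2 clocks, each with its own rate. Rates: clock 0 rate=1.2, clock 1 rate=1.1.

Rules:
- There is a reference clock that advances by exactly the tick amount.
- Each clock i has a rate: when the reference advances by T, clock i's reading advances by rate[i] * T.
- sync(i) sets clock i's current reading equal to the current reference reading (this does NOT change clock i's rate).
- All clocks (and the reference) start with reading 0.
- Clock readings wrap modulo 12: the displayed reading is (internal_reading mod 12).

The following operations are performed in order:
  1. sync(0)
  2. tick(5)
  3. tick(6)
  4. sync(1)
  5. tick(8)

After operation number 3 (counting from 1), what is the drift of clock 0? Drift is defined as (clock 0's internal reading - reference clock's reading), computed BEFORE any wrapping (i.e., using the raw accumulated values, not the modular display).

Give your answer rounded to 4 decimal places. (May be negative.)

After op 1 sync(0): ref=0.0000 raw=[0.0000 0.0000]
After op 2 tick(5): ref=5.0000 raw=[6.0000 5.5000]
After op 3 tick(6): ref=11.0000 raw=[13.2000 12.1000]
Drift of clock 0 after op 3: 13.2000 - 11.0000 = 2.2000

Answer: 2.2000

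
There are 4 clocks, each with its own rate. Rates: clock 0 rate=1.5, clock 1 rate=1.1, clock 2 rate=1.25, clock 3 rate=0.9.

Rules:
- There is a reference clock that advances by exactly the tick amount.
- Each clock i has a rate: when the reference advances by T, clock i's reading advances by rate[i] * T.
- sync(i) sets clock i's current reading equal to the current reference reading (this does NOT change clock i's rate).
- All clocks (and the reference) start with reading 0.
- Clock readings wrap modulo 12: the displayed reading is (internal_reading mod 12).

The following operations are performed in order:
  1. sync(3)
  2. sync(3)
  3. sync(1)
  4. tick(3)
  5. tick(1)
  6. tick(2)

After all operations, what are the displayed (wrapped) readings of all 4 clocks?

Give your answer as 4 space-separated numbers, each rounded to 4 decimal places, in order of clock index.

After op 1 sync(3): ref=0.0000 raw=[0.0000 0.0000 0.0000 0.0000]
After op 2 sync(3): ref=0.0000 raw=[0.0000 0.0000 0.0000 0.0000]
After op 3 sync(1): ref=0.0000 raw=[0.0000 0.0000 0.0000 0.0000]
After op 4 tick(3): ref=3.0000 raw=[4.5000 3.3000 3.7500 2.7000]
After op 5 tick(1): ref=4.0000 raw=[6.0000 4.4000 5.0000 3.6000]
After op 6 tick(2): ref=6.0000 raw=[9.0000 6.6000 7.5000 5.4000]
Wrap final raw readings (mod 12): 9.0000 mod 12 = 9.0000; 6.6000 mod 12 = 6.6000; 7.5000 mod 12 = 7.5000; 5.4000 mod 12 = 5.4000

Answer: 9.0000 6.6000 7.5000 5.4000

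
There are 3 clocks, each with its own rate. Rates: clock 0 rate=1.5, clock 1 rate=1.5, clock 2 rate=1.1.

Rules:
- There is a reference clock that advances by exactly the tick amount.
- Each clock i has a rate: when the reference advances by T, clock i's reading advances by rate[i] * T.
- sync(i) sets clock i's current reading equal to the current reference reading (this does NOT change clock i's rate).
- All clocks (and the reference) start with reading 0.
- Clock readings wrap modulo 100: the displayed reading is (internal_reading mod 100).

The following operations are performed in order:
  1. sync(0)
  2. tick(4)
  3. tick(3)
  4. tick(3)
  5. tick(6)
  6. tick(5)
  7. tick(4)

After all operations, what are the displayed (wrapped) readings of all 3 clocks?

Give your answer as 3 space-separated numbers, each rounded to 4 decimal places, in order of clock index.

Answer: 37.5000 37.5000 27.5000

Derivation:
After op 1 sync(0): ref=0.0000 raw=[0.0000 0.0000 0.0000]
After op 2 tick(4): ref=4.0000 raw=[6.0000 6.0000 4.4000]
After op 3 tick(3): ref=7.0000 raw=[10.5000 10.5000 7.7000]
After op 4 tick(3): ref=10.0000 raw=[15.0000 15.0000 11.0000]
After op 5 tick(6): ref=16.0000 raw=[24.0000 24.0000 17.6000]
After op 6 tick(5): ref=21.0000 raw=[31.5000 31.5000 23.1000]
After op 7 tick(4): ref=25.0000 raw=[37.5000 37.5000 27.5000]
Wrap final raw readings (mod 100): 37.5000 mod 100 = 37.5000; 37.5000 mod 100 = 37.5000; 27.5000 mod 100 = 27.5000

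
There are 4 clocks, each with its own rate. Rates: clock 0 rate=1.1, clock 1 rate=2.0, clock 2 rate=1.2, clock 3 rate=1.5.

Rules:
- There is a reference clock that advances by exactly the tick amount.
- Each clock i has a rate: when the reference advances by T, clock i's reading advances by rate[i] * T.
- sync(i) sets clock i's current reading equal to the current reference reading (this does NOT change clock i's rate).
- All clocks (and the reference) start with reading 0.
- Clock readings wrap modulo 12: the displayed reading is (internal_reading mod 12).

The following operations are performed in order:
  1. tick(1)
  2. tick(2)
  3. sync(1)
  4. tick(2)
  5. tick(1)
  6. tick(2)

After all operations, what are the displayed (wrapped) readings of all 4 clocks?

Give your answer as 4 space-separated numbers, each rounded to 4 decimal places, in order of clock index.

After op 1 tick(1): ref=1.0000 raw=[1.1000 2.0000 1.2000 1.5000]
After op 2 tick(2): ref=3.0000 raw=[3.3000 6.0000 3.6000 4.5000]
After op 3 sync(1): ref=3.0000 raw=[3.3000 3.0000 3.6000 4.5000]
After op 4 tick(2): ref=5.0000 raw=[5.5000 7.0000 6.0000 7.5000]
After op 5 tick(1): ref=6.0000 raw=[6.6000 9.0000 7.2000 9.0000]
After op 6 tick(2): ref=8.0000 raw=[8.8000 13.0000 9.6000 12.0000]
Wrap final raw readings (mod 12): 8.8000 mod 12 = 8.8000; 13.0000 mod 12 = 1.0000; 9.6000 mod 12 = 9.6000; 12.0000 mod 12 = 0.0000

Answer: 8.8000 1.0000 9.6000 0.0000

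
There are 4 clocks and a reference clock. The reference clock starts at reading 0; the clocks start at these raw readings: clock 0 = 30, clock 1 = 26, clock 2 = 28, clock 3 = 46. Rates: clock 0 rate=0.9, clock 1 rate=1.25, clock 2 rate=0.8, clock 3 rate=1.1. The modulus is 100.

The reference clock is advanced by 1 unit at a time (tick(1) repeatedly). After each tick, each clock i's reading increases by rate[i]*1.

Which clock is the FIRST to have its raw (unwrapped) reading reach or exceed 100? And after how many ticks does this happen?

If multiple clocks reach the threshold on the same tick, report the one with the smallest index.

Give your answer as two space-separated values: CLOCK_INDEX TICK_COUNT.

clock 0: start=30, rate=0.9, needs 100-30 = 70; ticks = ceil(70/0.9) = ceil(77.7778) = 78; reading at tick 78 = 30 + 0.9*78 = 100.2000
clock 1: start=26, rate=1.25, needs 100-26 = 74; ticks = ceil(74/1.25) = ceil(59.2000) = 60; reading at tick 60 = 26 + 1.25*60 = 101.0000
clock 2: start=28, rate=0.8, needs 100-28 = 72; ticks = ceil(72/0.8) = ceil(90.0000) = 90; reading at tick 90 = 28 + 0.8*90 = 100.0000
clock 3: start=46, rate=1.1, needs 100-46 = 54; ticks = ceil(54/1.1) = ceil(49.0909) = 50; reading at tick 50 = 46 + 1.1*50 = 101.0000
Minimum tick count = 50; winners = [3]; smallest index = 3

Answer: 3 50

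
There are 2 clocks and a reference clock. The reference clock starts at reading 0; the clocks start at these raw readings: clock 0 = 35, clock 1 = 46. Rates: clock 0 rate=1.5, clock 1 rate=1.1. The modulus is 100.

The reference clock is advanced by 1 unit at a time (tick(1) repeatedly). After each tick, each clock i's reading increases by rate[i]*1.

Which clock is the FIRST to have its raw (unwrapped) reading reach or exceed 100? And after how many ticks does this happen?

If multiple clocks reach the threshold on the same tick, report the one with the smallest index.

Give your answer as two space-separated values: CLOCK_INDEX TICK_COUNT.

clock 0: start=35, rate=1.5, needs 100-35 = 65; ticks = ceil(65/1.5) = ceil(43.3333) = 44; reading at tick 44 = 35 + 1.5*44 = 101.0000
clock 1: start=46, rate=1.1, needs 100-46 = 54; ticks = ceil(54/1.1) = ceil(49.0909) = 50; reading at tick 50 = 46 + 1.1*50 = 101.0000
Minimum tick count = 44; winners = [0]; smallest index = 0

Answer: 0 44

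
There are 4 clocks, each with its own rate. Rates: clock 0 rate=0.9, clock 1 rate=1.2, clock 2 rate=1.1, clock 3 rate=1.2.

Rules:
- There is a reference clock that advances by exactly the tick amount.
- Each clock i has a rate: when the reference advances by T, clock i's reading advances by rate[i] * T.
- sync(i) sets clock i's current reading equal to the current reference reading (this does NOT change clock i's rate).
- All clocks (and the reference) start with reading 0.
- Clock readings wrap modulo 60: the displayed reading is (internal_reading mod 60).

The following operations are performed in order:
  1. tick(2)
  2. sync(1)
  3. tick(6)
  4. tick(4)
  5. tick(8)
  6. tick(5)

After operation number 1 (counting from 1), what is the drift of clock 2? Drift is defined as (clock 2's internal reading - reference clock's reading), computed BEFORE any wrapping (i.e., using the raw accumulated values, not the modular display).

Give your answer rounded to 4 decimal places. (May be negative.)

Answer: 0.2000

Derivation:
After op 1 tick(2): ref=2.0000 raw=[1.8000 2.4000 2.2000 2.4000]
Drift of clock 2 after op 1: 2.2000 - 2.0000 = 0.2000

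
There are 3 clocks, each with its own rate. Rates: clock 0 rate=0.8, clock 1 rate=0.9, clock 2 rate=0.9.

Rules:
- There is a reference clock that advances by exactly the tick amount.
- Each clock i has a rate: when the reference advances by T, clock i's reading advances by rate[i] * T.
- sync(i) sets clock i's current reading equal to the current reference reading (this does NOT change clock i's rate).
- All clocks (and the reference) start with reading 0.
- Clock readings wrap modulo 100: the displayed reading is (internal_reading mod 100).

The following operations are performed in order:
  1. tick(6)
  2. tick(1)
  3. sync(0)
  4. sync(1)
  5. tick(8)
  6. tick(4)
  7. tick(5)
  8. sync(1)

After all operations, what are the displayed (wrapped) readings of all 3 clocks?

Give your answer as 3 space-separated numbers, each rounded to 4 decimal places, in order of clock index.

Answer: 20.6000 24.0000 21.6000

Derivation:
After op 1 tick(6): ref=6.0000 raw=[4.8000 5.4000 5.4000]
After op 2 tick(1): ref=7.0000 raw=[5.6000 6.3000 6.3000]
After op 3 sync(0): ref=7.0000 raw=[7.0000 6.3000 6.3000]
After op 4 sync(1): ref=7.0000 raw=[7.0000 7.0000 6.3000]
After op 5 tick(8): ref=15.0000 raw=[13.4000 14.2000 13.5000]
After op 6 tick(4): ref=19.0000 raw=[16.6000 17.8000 17.1000]
After op 7 tick(5): ref=24.0000 raw=[20.6000 22.3000 21.6000]
After op 8 sync(1): ref=24.0000 raw=[20.6000 24.0000 21.6000]
Wrap final raw readings (mod 100): 20.6000 mod 100 = 20.6000; 24.0000 mod 100 = 24.0000; 21.6000 mod 100 = 21.6000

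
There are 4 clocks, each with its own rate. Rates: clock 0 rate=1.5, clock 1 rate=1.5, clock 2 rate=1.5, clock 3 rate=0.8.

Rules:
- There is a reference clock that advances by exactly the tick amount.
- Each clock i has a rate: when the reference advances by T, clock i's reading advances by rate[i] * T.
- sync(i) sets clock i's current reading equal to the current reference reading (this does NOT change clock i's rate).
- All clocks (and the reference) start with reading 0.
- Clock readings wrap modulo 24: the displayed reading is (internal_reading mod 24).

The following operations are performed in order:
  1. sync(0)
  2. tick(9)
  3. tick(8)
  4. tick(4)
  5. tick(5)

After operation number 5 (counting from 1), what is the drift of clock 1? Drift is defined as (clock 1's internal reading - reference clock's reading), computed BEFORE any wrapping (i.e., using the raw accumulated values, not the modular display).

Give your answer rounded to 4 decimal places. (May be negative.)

After op 1 sync(0): ref=0.0000 raw=[0.0000 0.0000 0.0000 0.0000]
After op 2 tick(9): ref=9.0000 raw=[13.5000 13.5000 13.5000 7.2000]
After op 3 tick(8): ref=17.0000 raw=[25.5000 25.5000 25.5000 13.6000]
After op 4 tick(4): ref=21.0000 raw=[31.5000 31.5000 31.5000 16.8000]
After op 5 tick(5): ref=26.0000 raw=[39.0000 39.0000 39.0000 20.8000]
Drift of clock 1 after op 5: 39.0000 - 26.0000 = 13.0000

Answer: 13.0000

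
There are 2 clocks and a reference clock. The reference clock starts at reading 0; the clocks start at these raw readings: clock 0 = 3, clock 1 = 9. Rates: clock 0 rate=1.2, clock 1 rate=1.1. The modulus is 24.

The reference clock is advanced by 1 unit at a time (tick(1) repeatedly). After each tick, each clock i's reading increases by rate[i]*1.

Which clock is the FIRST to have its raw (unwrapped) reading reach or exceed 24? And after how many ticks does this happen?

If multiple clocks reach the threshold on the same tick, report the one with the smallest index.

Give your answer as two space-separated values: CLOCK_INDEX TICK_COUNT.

Answer: 1 14

Derivation:
clock 0: start=3, rate=1.2, needs 24-3 = 21; ticks = ceil(21/1.2) = ceil(17.5000) = 18; reading at tick 18 = 3 + 1.2*18 = 24.6000
clock 1: start=9, rate=1.1, needs 24-9 = 15; ticks = ceil(15/1.1) = ceil(13.6364) = 14; reading at tick 14 = 9 + 1.1*14 = 24.4000
Minimum tick count = 14; winners = [1]; smallest index = 1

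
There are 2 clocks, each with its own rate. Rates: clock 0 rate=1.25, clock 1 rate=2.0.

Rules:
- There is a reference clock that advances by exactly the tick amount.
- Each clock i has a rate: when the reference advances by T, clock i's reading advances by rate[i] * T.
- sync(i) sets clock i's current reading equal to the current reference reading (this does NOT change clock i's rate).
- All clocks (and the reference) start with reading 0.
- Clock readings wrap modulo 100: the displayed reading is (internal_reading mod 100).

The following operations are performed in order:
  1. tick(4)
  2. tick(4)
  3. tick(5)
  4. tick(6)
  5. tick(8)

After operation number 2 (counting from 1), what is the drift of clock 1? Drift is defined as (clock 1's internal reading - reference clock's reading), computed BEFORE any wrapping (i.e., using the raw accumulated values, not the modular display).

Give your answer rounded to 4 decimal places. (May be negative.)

After op 1 tick(4): ref=4.0000 raw=[5.0000 8.0000]
After op 2 tick(4): ref=8.0000 raw=[10.0000 16.0000]
Drift of clock 1 after op 2: 16.0000 - 8.0000 = 8.0000

Answer: 8.0000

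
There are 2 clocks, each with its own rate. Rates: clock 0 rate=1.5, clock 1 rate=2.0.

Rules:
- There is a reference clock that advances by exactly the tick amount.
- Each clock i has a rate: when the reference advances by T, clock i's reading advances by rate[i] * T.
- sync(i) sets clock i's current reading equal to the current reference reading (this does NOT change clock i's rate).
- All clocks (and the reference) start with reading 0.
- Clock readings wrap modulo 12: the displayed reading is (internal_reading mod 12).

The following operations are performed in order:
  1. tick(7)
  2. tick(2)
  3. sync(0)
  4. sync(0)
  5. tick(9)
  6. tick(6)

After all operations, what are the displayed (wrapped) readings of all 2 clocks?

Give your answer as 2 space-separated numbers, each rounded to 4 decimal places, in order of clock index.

After op 1 tick(7): ref=7.0000 raw=[10.5000 14.0000]
After op 2 tick(2): ref=9.0000 raw=[13.5000 18.0000]
After op 3 sync(0): ref=9.0000 raw=[9.0000 18.0000]
After op 4 sync(0): ref=9.0000 raw=[9.0000 18.0000]
After op 5 tick(9): ref=18.0000 raw=[22.5000 36.0000]
After op 6 tick(6): ref=24.0000 raw=[31.5000 48.0000]
Wrap final raw readings (mod 12): 31.5000 mod 12 = 7.5000; 48.0000 mod 12 = 0.0000

Answer: 7.5000 0.0000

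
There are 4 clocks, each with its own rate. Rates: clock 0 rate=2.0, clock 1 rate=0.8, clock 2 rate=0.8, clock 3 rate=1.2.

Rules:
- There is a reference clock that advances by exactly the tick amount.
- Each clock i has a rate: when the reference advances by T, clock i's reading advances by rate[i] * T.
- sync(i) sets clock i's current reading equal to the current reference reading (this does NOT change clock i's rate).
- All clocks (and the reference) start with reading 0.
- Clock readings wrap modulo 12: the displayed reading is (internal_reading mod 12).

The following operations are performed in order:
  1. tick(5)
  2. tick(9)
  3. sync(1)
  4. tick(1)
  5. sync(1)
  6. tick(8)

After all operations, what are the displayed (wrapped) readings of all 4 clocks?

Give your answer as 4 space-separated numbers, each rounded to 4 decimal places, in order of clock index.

After op 1 tick(5): ref=5.0000 raw=[10.0000 4.0000 4.0000 6.0000]
After op 2 tick(9): ref=14.0000 raw=[28.0000 11.2000 11.2000 16.8000]
After op 3 sync(1): ref=14.0000 raw=[28.0000 14.0000 11.2000 16.8000]
After op 4 tick(1): ref=15.0000 raw=[30.0000 14.8000 12.0000 18.0000]
After op 5 sync(1): ref=15.0000 raw=[30.0000 15.0000 12.0000 18.0000]
After op 6 tick(8): ref=23.0000 raw=[46.0000 21.4000 18.4000 27.6000]
Wrap final raw readings (mod 12): 46.0000 mod 12 = 10.0000; 21.4000 mod 12 = 9.4000; 18.4000 mod 12 = 6.4000; 27.6000 mod 12 = 3.6000

Answer: 10.0000 9.4000 6.4000 3.6000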